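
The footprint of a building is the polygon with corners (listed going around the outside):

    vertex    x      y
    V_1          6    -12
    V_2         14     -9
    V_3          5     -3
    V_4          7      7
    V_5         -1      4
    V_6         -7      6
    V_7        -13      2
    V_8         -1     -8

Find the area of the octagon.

Σ = (114) + (3) + (56) + (35) + (22) + (64) + (106) + (60) = 460
Area = |Σ|/2 = 230.

230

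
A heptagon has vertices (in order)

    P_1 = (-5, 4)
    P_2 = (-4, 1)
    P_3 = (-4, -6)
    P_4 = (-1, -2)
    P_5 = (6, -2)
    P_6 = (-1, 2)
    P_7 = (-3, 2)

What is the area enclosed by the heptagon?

33.5

Apply Gauss's area formula: 2A = Σ (x_i·y_{i+1} − x_{i+1}·y_i), indices taken mod 7.
Σ = (11) + (28) + (2) + (14) + (10) + (4) + (-2) = 67
Area = |Σ|/2 = 33.5.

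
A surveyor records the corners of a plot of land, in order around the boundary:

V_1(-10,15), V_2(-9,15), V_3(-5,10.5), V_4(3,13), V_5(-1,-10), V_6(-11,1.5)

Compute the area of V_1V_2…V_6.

Apply the shoelace formula: 2A = Σ (x_i·y_{i+1} − x_{i+1}·y_i), indices taken mod 6.
Σ = (-15) + (-19.5) + (-96.5) + (-17) + (-111.5) + (-150) = -409.5
Area = |Σ|/2 = 204.75.

204.75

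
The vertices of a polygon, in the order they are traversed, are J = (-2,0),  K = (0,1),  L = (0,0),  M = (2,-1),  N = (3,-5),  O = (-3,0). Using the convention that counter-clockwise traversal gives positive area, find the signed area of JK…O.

Apply the shoelace (surveyor's) formula: 2A = Σ (x_i·y_{i+1} − x_{i+1}·y_i), indices taken mod 6.
Σ = (-2) + (0) + (0) + (-7) + (-15) + (0) = -24
Signed area = Σ/2 = -12 (negative ⇒ clockwise traversal).

-12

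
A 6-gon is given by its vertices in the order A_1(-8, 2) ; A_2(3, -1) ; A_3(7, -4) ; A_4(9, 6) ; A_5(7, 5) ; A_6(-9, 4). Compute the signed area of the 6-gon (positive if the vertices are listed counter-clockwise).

82.5

Apply the surveyor's formula: 2A = Σ (x_i·y_{i+1} − x_{i+1}·y_i), indices taken mod 6.
Cross-terms: 2, -5, 78, 3, 73, 14  ⇒  Σ = 165
Signed area = Σ/2 = 82.5 (positive ⇒ counter-clockwise traversal).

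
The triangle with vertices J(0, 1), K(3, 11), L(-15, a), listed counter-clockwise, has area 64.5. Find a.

-6

The doubled signed area Σ (x_i y_{i+1} − x_{i+1} y_i) is linear in a.
With a=0 it equals 147; the coefficient of a is 3 (from the two edges through L).
So 3·a + 147 = 2·64.5 = 129 ⇒ a = -6.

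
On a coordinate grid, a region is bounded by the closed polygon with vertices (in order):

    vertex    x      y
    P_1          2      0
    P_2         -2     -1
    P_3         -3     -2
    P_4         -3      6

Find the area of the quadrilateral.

18.5

Σ = (-2) + (1) + (-24) + (-12) = -37
Area = |Σ|/2 = 18.5.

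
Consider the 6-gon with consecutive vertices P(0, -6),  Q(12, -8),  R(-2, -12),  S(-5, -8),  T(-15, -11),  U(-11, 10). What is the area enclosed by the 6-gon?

201

Σ = (72) + (-160) + (-44) + (-65) + (-271) + (66) = -402
Area = |Σ|/2 = 201.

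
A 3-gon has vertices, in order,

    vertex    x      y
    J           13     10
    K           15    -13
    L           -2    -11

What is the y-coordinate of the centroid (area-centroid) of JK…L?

-14/3

Apply the shoelace formula. First the cross-terms c_i = x_i·y_{i+1} − x_{i+1}·y_i:
  -319, -191, 123  ⇒  2A = -387, A = -193.5.
Then Σ (y_i + y_{i+1})·c_i = 5418, so ȳ = 5418 / (6·(-193.5)) = -14/3.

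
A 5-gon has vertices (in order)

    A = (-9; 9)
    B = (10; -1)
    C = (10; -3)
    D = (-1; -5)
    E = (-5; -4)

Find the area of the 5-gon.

128

Cross-terms: -81, -20, -53, -21, -81  ⇒  Σ = -256
Area = |Σ|/2 = 128.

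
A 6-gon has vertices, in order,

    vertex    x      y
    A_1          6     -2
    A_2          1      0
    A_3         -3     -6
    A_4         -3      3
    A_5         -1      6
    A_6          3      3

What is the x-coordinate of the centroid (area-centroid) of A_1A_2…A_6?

10/273

Apply the surveyor's formula. First the cross-terms c_i = x_i·y_{i+1} − x_{i+1}·y_i:
  2, -6, -27, -15, -21, -24  ⇒  2A = -91, A = -45.5.
Then Σ (x_i + x_{i+1})·c_i = -10, so x̄ = -10 / (6·(-45.5)) = 10/273.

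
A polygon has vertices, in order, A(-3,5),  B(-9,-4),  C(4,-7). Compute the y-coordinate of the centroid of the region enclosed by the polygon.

Apply the shoelace (surveyor's) formula. First the cross-terms c_i = x_i·y_{i+1} − x_{i+1}·y_i:
  57, 79, -1  ⇒  2A = 135, A = 67.5.
Then Σ (y_i + y_{i+1})·c_i = -810, so ȳ = -810 / (6·67.5) = -2.

-2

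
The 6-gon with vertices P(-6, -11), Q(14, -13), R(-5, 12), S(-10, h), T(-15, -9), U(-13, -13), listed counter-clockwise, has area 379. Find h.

7

The doubled signed area Σ (x_i y_{i+1} − x_{i+1} y_i) is linear in h.
With h=0 it equals 688; the coefficient of h is 10 (from the two edges through S).
So 10·h + 688 = 2·379 = 758 ⇒ h = 7.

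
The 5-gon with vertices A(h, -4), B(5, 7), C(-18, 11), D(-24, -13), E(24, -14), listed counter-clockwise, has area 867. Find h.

Write out the shoelace sum; only the two edges meeting at A involve h:
2·Area = [(24·(-4) − h·(-14)) + (h·7 − 5·(-4))] + 1327
       = 21·h + 1251 = 1734
⇒ h = 23.

23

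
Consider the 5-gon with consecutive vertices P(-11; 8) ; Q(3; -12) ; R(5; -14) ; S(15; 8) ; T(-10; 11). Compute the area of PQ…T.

Apply the shoelace (surveyor's) formula: 2A = Σ (x_i·y_{i+1} − x_{i+1}·y_i), indices taken mod 5.
Σ = (108) + (18) + (250) + (245) + (41) = 662
Area = |Σ|/2 = 331.

331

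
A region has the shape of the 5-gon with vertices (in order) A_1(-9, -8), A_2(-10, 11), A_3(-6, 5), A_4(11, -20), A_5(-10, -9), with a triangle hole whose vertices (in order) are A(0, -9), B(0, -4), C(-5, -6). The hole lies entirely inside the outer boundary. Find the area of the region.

Outer boundary:
Apply the shoelace formula: 2A = Σ (x_i·y_{i+1} − x_{i+1}·y_i), indices taken mod 5.
A_1→A_2: (-9)(11) − (-10)(-8) = -179
A_2→A_3: (-10)(5) − (-6)(11) = 16
A_3→A_4: (-6)(-20) − (11)(5) = 65
A_4→A_5: (11)(-9) − (-10)(-20) = -299
A_5→A_1: (-10)(-8) − (-9)(-9) = -1
Σ = -398
Area = |Σ|/2 = 199.
Hole:
Cross-terms: 0, -20, 45  ⇒  Σ = 25
Area = |Σ|/2 = 12.5.
Net area = 199 − 12.5 = 186.5.

186.5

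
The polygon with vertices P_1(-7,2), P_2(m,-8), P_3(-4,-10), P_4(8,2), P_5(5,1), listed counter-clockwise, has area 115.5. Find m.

-10

The doubled signed area Σ (x_i y_{i+1} − x_{i+1} y_i) is linear in m.
With m=0 it equals 111; the coefficient of m is -12 (from the two edges through P_2).
So -12·m + 111 = 2·115.5 = 231 ⇒ m = -10.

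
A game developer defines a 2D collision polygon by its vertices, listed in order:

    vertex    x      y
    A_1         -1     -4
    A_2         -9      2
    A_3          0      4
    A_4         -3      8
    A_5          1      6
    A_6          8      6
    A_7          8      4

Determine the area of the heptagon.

Apply the surveyor's formula: 2A = Σ (x_i·y_{i+1} − x_{i+1}·y_i), indices taken mod 7.
Σ = (-38) + (-36) + (12) + (-26) + (-42) + (-16) + (-28) = -174
Area = |Σ|/2 = 87.

87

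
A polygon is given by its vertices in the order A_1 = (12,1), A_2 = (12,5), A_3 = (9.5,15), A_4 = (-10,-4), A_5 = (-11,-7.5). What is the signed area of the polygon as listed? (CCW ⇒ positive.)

201.25

Apply Gauss's area formula: 2A = Σ (x_i·y_{i+1} − x_{i+1}·y_i), indices taken mod 5.
Σ = (48) + (132.5) + (112) + (31) + (79) = 402.5
Signed area = Σ/2 = 201.25 (positive ⇒ counter-clockwise traversal).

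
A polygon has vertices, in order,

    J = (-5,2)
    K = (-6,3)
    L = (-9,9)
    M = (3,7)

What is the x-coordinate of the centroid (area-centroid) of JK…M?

Apply the surveyor's formula. First the cross-terms c_i = x_i·y_{i+1} − x_{i+1}·y_i:
  -3, -27, -90, 41  ⇒  2A = -79, A = -39.5.
Then Σ (x_i + x_{i+1})·c_i = 896, so x̄ = 896 / (6·(-39.5)) = -896/237.

-896/237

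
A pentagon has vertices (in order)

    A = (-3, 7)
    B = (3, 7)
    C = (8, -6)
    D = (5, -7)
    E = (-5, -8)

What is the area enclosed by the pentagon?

138

Apply the shoelace (surveyor's) formula: 2A = Σ (x_i·y_{i+1} − x_{i+1}·y_i), indices taken mod 5.
Cross-terms: -42, -74, -26, -75, -59  ⇒  Σ = -276
Area = |Σ|/2 = 138.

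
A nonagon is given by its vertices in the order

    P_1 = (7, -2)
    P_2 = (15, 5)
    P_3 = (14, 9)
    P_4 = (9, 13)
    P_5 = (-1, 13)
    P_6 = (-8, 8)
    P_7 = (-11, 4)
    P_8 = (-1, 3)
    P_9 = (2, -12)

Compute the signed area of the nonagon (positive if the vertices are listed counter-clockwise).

Apply the surveyor's formula: 2A = Σ (x_i·y_{i+1} − x_{i+1}·y_i), indices taken mod 9.
Σ = (65) + (65) + (101) + (130) + (96) + (56) + (-29) + (6) + (80) = 570
Signed area = Σ/2 = 285 (positive ⇒ counter-clockwise traversal).

285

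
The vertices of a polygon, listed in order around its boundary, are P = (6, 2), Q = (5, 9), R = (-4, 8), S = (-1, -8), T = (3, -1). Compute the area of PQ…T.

Apply the shoelace formula: 2A = Σ (x_i·y_{i+1} − x_{i+1}·y_i), indices taken mod 5.
P→Q: (6)(9) − (5)(2) = 44
Q→R: (5)(8) − (-4)(9) = 76
R→S: (-4)(-8) − (-1)(8) = 40
S→T: (-1)(-1) − (3)(-8) = 25
T→P: (3)(2) − (6)(-1) = 12
Σ = 197
Area = |Σ|/2 = 98.5.

98.5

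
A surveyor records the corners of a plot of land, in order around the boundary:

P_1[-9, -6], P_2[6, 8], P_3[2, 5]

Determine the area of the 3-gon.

5.5

Apply the shoelace (surveyor's) formula: 2A = Σ (x_i·y_{i+1} − x_{i+1}·y_i), indices taken mod 3.
Σ = (-36) + (14) + (33) = 11
Area = |Σ|/2 = 5.5.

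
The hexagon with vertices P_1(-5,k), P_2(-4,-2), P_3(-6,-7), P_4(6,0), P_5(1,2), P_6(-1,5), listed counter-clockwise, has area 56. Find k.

0

The doubled signed area Σ (x_i y_{i+1} − x_{i+1} y_i) is linear in k.
With k=0 it equals 112; the coefficient of k is 3 (from the two edges through P_1).
So 3·k + 112 = 2·56 = 112 ⇒ k = 0.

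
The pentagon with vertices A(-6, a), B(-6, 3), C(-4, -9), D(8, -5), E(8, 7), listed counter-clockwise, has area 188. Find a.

7

The doubled signed area Σ (x_i y_{i+1} − x_{i+1} y_i) is linear in a.
With a=0 it equals 278; the coefficient of a is 14 (from the two edges through A).
So 14·a + 278 = 2·188 = 376 ⇒ a = 7.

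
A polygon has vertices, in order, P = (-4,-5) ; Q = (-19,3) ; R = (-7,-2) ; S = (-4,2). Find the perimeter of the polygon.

42

|PQ| = √((-15)² + (8)²) = √289 = 17
|QR| = √((12)² + (-5)²) = √169 = 13
|RS| = √((3)² + (4)²) = √25 = 5
|SP| = √((0)² + (-7)²) = √49 = 7
Perimeter = 17 + 13 + 5 + 7 = 42.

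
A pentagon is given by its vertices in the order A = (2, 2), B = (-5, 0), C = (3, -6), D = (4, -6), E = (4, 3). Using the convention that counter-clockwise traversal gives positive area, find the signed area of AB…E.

Apply the shoelace (surveyor's) formula: 2A = Σ (x_i·y_{i+1} − x_{i+1}·y_i), indices taken mod 5.
Σ = (10) + (30) + (6) + (36) + (2) = 84
Signed area = Σ/2 = 42 (positive ⇒ counter-clockwise traversal).

42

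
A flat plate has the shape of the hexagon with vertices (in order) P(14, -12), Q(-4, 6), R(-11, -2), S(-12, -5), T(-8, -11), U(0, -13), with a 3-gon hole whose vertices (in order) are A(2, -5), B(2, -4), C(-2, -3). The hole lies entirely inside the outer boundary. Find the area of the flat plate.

257.5

Outer boundary:
Apply the shoelace formula: 2A = Σ (x_i·y_{i+1} − x_{i+1}·y_i), indices taken mod 6.
Σ = (36) + (74) + (31) + (92) + (104) + (182) = 519
Area = |Σ|/2 = 259.5.
Hole:
Σ = (2) + (-14) + (16) = 4
Area = |Σ|/2 = 2.
Net area = 259.5 − 2 = 257.5.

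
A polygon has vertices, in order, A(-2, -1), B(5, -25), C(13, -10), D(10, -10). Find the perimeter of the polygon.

60

|AB| = √((7)² + (-24)²) = √625 = 25
|BC| = √((8)² + (15)²) = √289 = 17
|CD| = √((-3)² + (0)²) = √9 = 3
|DA| = √((-12)² + (9)²) = √225 = 15
Perimeter = 25 + 17 + 3 + 15 = 60.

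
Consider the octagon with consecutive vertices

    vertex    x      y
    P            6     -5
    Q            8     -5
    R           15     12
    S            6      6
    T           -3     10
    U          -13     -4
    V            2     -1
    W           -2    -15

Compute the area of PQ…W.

P→Q: (6)(-5) − (8)(-5) = 10
Q→R: (8)(12) − (15)(-5) = 171
R→S: (15)(6) − (6)(12) = 18
S→T: (6)(10) − (-3)(6) = 78
T→U: (-3)(-4) − (-13)(10) = 142
U→V: (-13)(-1) − (2)(-4) = 21
V→W: (2)(-15) − (-2)(-1) = -32
W→P: (-2)(-5) − (6)(-15) = 100
Σ = 508
Area = |Σ|/2 = 254.

254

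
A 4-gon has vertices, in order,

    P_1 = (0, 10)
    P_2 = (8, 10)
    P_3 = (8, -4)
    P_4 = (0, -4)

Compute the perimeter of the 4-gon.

44

|P_1P_2| = √((8)² + (0)²) = √64 = 8
|P_2P_3| = √((0)² + (-14)²) = √196 = 14
|P_3P_4| = √((-8)² + (0)²) = √64 = 8
|P_4P_1| = √((0)² + (14)²) = √196 = 14
Perimeter = 8 + 14 + 8 + 14 = 44.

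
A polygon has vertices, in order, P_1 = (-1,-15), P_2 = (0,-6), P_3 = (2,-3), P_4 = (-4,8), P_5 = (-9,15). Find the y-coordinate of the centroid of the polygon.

31/276

Apply Gauss's area formula. First the cross-terms c_i = x_i·y_{i+1} − x_{i+1}·y_i:
  6, 12, 4, 12, 150  ⇒  2A = 184, A = 92.
Then Σ (y_i + y_{i+1})·c_i = 62, so ȳ = 62 / (6·92) = 31/276.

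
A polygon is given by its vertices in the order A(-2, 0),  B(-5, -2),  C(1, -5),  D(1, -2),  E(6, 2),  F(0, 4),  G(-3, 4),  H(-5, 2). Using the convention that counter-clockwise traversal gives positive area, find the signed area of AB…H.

Apply the shoelace (surveyor's) formula: 2A = Σ (x_i·y_{i+1} − x_{i+1}·y_i), indices taken mod 8.
A→B: (-2)(-2) − (-5)(0) = 4
B→C: (-5)(-5) − (1)(-2) = 27
C→D: (1)(-2) − (1)(-5) = 3
D→E: (1)(2) − (6)(-2) = 14
E→F: (6)(4) − (0)(2) = 24
F→G: (0)(4) − (-3)(4) = 12
G→H: (-3)(2) − (-5)(4) = 14
H→A: (-5)(0) − (-2)(2) = 4
Σ = 102
Signed area = Σ/2 = 51 (positive ⇒ counter-clockwise traversal).

51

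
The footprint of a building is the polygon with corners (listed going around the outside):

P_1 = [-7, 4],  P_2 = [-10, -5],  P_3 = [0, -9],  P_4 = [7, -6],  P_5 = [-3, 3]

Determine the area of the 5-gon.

120

Σ = (75) + (90) + (63) + (3) + (9) = 240
Area = |Σ|/2 = 120.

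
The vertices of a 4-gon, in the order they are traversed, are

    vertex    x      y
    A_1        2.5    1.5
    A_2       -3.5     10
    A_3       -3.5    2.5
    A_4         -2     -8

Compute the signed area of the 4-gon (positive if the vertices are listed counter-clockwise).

Apply the shoelace (surveyor's) formula: 2A = Σ (x_i·y_{i+1} − x_{i+1}·y_i), indices taken mod 4.
Σ = (30.25) + (26.25) + (33) + (17) = 106.5
Signed area = Σ/2 = 53.25 (positive ⇒ counter-clockwise traversal).

53.25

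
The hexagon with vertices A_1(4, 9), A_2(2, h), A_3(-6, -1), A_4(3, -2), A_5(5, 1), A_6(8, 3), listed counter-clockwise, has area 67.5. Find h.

The doubled signed area Σ (x_i y_{i+1} − x_{i+1} y_i) is linear in h.
With h=0 it equals 75; the coefficient of h is 10 (from the two edges through A_2).
So 10·h + 75 = 2·67.5 = 135 ⇒ h = 6.

6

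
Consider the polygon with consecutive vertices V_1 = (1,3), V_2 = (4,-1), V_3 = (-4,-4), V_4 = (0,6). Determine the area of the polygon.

Apply the shoelace (surveyor's) formula: 2A = Σ (x_i·y_{i+1} − x_{i+1}·y_i), indices taken mod 4.
Cross-terms: -13, -20, -24, -6  ⇒  Σ = -63
Area = |Σ|/2 = 31.5.

31.5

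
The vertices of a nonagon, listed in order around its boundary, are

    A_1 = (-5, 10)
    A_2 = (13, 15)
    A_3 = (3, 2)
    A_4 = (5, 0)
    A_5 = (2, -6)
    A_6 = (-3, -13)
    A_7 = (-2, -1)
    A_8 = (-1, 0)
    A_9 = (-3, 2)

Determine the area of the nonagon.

Apply the surveyor's formula: 2A = Σ (x_i·y_{i+1} − x_{i+1}·y_i), indices taken mod 9.
Σ = (-205) + (-19) + (-10) + (-30) + (-44) + (-23) + (-1) + (-2) + (-20) = -354
Area = |Σ|/2 = 177.

177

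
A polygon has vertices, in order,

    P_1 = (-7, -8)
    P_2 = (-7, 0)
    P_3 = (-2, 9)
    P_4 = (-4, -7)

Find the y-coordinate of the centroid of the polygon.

-118/129

Apply the surveyor's formula. First the cross-terms c_i = x_i·y_{i+1} − x_{i+1}·y_i:
  -56, -63, 50, -17  ⇒  2A = -86, A = -43.
Then Σ (y_i + y_{i+1})·c_i = 236, so ȳ = 236 / (6·(-43)) = -118/129.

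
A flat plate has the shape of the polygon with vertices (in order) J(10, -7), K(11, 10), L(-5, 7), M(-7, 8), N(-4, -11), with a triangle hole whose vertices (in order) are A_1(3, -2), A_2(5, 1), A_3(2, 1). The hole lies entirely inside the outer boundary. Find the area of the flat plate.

275.5

Outer boundary:
Apply the shoelace (surveyor's) formula: 2A = Σ (x_i·y_{i+1} − x_{i+1}·y_i), indices taken mod 5.
Σ = (177) + (127) + (9) + (109) + (138) = 560
Area = |Σ|/2 = 280.
Hole:
Apply the surveyor's formula: 2A = Σ (x_i·y_{i+1} − x_{i+1}·y_i), indices taken mod 3.
Cross-terms: 13, 3, -7  ⇒  Σ = 9
Area = |Σ|/2 = 4.5.
Net area = 280 − 4.5 = 275.5.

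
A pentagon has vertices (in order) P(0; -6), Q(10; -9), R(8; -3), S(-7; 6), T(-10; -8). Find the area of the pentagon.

Apply the shoelace formula: 2A = Σ (x_i·y_{i+1} − x_{i+1}·y_i), indices taken mod 5.
P→Q: (0)(-9) − (10)(-6) = 60
Q→R: (10)(-3) − (8)(-9) = 42
R→S: (8)(6) − (-7)(-3) = 27
S→T: (-7)(-8) − (-10)(6) = 116
T→P: (-10)(-6) − (0)(-8) = 60
Σ = 305
Area = |Σ|/2 = 152.5.

152.5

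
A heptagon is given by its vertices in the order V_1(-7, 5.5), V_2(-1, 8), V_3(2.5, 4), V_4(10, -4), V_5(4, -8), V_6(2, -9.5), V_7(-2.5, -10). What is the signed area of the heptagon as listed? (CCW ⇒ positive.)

-169

Apply the shoelace formula: 2A = Σ (x_i·y_{i+1} − x_{i+1}·y_i), indices taken mod 7.
Σ = (-50.5) + (-24) + (-50) + (-64) + (-22) + (-43.75) + (-83.75) = -338
Signed area = Σ/2 = -169 (negative ⇒ clockwise traversal).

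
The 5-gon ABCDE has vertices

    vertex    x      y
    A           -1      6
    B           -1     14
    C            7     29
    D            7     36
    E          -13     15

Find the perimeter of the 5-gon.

76

|AB| = √((0)² + (8)²) = √64 = 8
|BC| = √((8)² + (15)²) = √289 = 17
|CD| = √((0)² + (7)²) = √49 = 7
|DE| = √((-20)² + (-21)²) = √841 = 29
|EA| = √((12)² + (-9)²) = √225 = 15
Perimeter = 8 + 17 + 7 + 29 + 15 = 76.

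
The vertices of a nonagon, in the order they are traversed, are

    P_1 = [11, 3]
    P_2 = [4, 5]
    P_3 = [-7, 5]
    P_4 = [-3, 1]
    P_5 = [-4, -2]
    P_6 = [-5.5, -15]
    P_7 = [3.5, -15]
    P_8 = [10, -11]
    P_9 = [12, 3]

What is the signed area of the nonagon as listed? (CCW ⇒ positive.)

Σ = (43) + (55) + (8) + (10) + (49) + (135) + (111.5) + (162) + (3) = 576.5
Signed area = Σ/2 = 288.25 (positive ⇒ counter-clockwise traversal).

288.25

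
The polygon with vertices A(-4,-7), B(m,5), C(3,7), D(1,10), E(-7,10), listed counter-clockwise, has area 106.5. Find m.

4

Write out the shoelace sum; only the two edges meeting at B involve m:
2·Area = [((-4)·5 − m·(-7)) + (m·7 − 3·5)] + 192
       = 14·m + 157 = 213
⇒ m = 4.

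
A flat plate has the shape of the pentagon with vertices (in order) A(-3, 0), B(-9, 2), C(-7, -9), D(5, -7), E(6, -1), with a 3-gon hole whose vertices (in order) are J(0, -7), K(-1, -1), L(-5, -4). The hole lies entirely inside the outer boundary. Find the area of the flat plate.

95

Outer boundary:
Σ = (-6) + (95) + (94) + (37) + (-3) = 217
Area = |Σ|/2 = 108.5.
Hole:
J→K: (0)(-1) − (-1)(-7) = -7
K→L: (-1)(-4) − (-5)(-1) = -1
L→J: (-5)(-7) − (0)(-4) = 35
Σ = 27
Area = |Σ|/2 = 13.5.
Net area = 108.5 − 13.5 = 95.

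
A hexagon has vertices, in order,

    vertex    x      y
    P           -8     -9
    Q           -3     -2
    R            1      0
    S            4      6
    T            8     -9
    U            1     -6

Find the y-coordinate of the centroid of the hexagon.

-205/61

Apply the shoelace formula. First the cross-terms c_i = x_i·y_{i+1} − x_{i+1}·y_i:
  -11, 2, 6, -84, -39, -57  ⇒  2A = -183, A = -91.5.
Then Σ (y_i + y_{i+1})·c_i = 1845, so ȳ = 1845 / (6·(-91.5)) = -205/61.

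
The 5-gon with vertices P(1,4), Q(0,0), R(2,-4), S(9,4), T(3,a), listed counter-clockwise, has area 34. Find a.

Write out the shoelace sum; only the two edges meeting at T involve a:
2·Area = [(9·a − 3·4) + (3·4 − 1·a)] + 44
       = 8·a + 44 = 68
⇒ a = 3.

3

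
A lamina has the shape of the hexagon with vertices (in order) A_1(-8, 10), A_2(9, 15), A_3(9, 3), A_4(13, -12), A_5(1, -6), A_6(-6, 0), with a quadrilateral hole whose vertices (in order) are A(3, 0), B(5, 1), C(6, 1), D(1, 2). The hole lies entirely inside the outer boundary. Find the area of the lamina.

310

Outer boundary:
Σ = (-210) + (-108) + (-147) + (-66) + (-36) + (-60) = -627
Area = |Σ|/2 = 313.5.
Hole:
A→B: (3)(1) − (5)(0) = 3
B→C: (5)(1) − (6)(1) = -1
C→D: (6)(2) − (1)(1) = 11
D→A: (1)(0) − (3)(2) = -6
Σ = 7
Area = |Σ|/2 = 3.5.
Net area = 313.5 − 3.5 = 310.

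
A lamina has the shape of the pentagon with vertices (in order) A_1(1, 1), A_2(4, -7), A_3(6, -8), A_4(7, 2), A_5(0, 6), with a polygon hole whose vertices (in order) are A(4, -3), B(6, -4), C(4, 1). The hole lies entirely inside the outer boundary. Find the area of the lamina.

47.5

Outer boundary:
Apply the shoelace (surveyor's) formula: 2A = Σ (x_i·y_{i+1} − x_{i+1}·y_i), indices taken mod 5.
A_1→A_2: (1)(-7) − (4)(1) = -11
A_2→A_3: (4)(-8) − (6)(-7) = 10
A_3→A_4: (6)(2) − (7)(-8) = 68
A_4→A_5: (7)(6) − (0)(2) = 42
A_5→A_1: (0)(1) − (1)(6) = -6
Σ = 103
Area = |Σ|/2 = 51.5.
Hole:
Apply the shoelace (surveyor's) formula: 2A = Σ (x_i·y_{i+1} − x_{i+1}·y_i), indices taken mod 3.
Σ = (2) + (22) + (-16) = 8
Area = |Σ|/2 = 4.
Net area = 51.5 − 4 = 47.5.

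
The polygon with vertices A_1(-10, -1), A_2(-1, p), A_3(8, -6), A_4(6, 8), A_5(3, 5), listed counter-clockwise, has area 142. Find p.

The doubled signed area Σ (x_i y_{i+1} − x_{i+1} y_i) is linear in p.
With p=0 it equals 158; the coefficient of p is -18 (from the two edges through A_2).
So -18·p + 158 = 2·142 = 284 ⇒ p = -7.

-7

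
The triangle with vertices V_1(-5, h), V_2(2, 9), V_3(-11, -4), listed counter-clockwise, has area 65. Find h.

-8

The doubled signed area Σ (x_i y_{i+1} − x_{i+1} y_i) is linear in h.
With h=0 it equals 26; the coefficient of h is -13 (from the two edges through V_1).
So -13·h + 26 = 2·65 = 130 ⇒ h = -8.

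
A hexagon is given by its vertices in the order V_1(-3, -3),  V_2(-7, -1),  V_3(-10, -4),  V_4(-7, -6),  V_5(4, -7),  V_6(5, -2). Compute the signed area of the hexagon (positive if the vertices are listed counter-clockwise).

55.5

Apply the shoelace (surveyor's) formula: 2A = Σ (x_i·y_{i+1} − x_{i+1}·y_i), indices taken mod 6.
Cross-terms: -18, 18, 32, 73, 27, -21  ⇒  Σ = 111
Signed area = Σ/2 = 55.5 (positive ⇒ counter-clockwise traversal).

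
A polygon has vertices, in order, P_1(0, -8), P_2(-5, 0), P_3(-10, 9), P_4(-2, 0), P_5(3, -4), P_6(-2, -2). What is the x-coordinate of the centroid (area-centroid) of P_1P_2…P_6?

Apply Gauss's area formula. First the cross-terms c_i = x_i·y_{i+1} − x_{i+1}·y_i:
  -40, -45, 18, 8, -14, 16  ⇒  2A = -57, A = -28.5.
Then Σ (x_i + x_{i+1})·c_i = 621, so x̄ = 621 / (6·(-28.5)) = -69/19.

-69/19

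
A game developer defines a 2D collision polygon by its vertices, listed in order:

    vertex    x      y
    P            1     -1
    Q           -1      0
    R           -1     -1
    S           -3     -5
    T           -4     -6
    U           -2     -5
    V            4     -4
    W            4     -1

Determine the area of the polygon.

22.5

Apply the surveyor's formula: 2A = Σ (x_i·y_{i+1} − x_{i+1}·y_i), indices taken mod 8.
Σ = (-1) + (1) + (2) + (-2) + (8) + (28) + (12) + (-3) = 45
Area = |Σ|/2 = 22.5.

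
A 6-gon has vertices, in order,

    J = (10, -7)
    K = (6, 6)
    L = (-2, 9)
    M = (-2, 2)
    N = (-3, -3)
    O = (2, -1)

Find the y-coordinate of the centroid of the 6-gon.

342/199

Apply Gauss's area formula. First the cross-terms c_i = x_i·y_{i+1} − x_{i+1}·y_i:
  102, 66, 14, 12, 9, -4  ⇒  2A = 199, A = 99.5.
Then Σ (y_i + y_{i+1})·c_i = 1026, so ȳ = 1026 / (6·99.5) = 342/199.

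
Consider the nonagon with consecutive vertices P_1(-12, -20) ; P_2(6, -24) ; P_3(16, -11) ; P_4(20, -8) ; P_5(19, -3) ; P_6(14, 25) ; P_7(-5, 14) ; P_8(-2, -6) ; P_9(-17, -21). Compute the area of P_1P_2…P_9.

Apply the shoelace (surveyor's) formula: 2A = Σ (x_i·y_{i+1} − x_{i+1}·y_i), indices taken mod 9.
Σ = (408) + (318) + (92) + (92) + (517) + (321) + (58) + (-60) + (88) = 1834
Area = |Σ|/2 = 917.

917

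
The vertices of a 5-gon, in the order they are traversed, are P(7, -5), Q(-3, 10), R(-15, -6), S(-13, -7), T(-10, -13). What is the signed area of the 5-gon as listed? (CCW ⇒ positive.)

245

P→Q: (7)(10) − (-3)(-5) = 55
Q→R: (-3)(-6) − (-15)(10) = 168
R→S: (-15)(-7) − (-13)(-6) = 27
S→T: (-13)(-13) − (-10)(-7) = 99
T→P: (-10)(-5) − (7)(-13) = 141
Σ = 490
Signed area = Σ/2 = 245 (positive ⇒ counter-clockwise traversal).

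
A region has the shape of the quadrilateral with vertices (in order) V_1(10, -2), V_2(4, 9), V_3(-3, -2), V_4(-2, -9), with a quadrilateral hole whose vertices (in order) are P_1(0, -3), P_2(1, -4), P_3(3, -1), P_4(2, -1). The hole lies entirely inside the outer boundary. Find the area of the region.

Outer boundary:
Apply the shoelace formula: 2A = Σ (x_i·y_{i+1} − x_{i+1}·y_i), indices taken mod 4.
Cross-terms: 98, 19, 23, 94  ⇒  Σ = 234
Area = |Σ|/2 = 117.
Hole:
Σ = (3) + (11) + (-1) + (-6) = 7
Area = |Σ|/2 = 3.5.
Net area = 117 − 3.5 = 113.5.

113.5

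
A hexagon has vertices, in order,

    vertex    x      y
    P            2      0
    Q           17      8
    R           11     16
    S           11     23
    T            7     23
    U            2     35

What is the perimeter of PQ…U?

|PQ| = √((15)² + (8)²) = √289 = 17
|QR| = √((-6)² + (8)²) = √100 = 10
|RS| = √((0)² + (7)²) = √49 = 7
|ST| = √((-4)² + (0)²) = √16 = 4
|TU| = √((-5)² + (12)²) = √169 = 13
|UP| = √((0)² + (-35)²) = √1225 = 35
Perimeter = 17 + 10 + 7 + 4 + 13 + 35 = 86.

86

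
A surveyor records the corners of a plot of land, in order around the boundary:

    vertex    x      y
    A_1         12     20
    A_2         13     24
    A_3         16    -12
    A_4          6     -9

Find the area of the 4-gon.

178

Apply the surveyor's formula: 2A = Σ (x_i·y_{i+1} − x_{i+1}·y_i), indices taken mod 4.
Σ = (28) + (-540) + (-72) + (228) = -356
Area = |Σ|/2 = 178.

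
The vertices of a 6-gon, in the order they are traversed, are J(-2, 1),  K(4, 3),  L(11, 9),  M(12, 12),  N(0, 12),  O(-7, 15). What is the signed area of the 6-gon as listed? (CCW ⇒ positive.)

Apply the shoelace (surveyor's) formula: 2A = Σ (x_i·y_{i+1} − x_{i+1}·y_i), indices taken mod 6.
J→K: (-2)(3) − (4)(1) = -10
K→L: (4)(9) − (11)(3) = 3
L→M: (11)(12) − (12)(9) = 24
M→N: (12)(12) − (0)(12) = 144
N→O: (0)(15) − (-7)(12) = 84
O→J: (-7)(1) − (-2)(15) = 23
Σ = 268
Signed area = Σ/2 = 134 (positive ⇒ counter-clockwise traversal).

134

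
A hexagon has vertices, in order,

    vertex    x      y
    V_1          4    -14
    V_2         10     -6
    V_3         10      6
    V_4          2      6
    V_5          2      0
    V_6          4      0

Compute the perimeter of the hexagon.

52

|V_1V_2| = √((6)² + (8)²) = √100 = 10
|V_2V_3| = √((0)² + (12)²) = √144 = 12
|V_3V_4| = √((-8)² + (0)²) = √64 = 8
|V_4V_5| = √((0)² + (-6)²) = √36 = 6
|V_5V_6| = √((2)² + (0)²) = √4 = 2
|V_6V_1| = √((0)² + (-14)²) = √196 = 14
Perimeter = 10 + 12 + 8 + 6 + 2 + 14 = 52.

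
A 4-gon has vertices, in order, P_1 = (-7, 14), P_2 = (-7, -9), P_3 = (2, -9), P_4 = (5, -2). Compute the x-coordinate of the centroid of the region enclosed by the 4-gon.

Apply the surveyor's formula. First the cross-terms c_i = x_i·y_{i+1} − x_{i+1}·y_i:
  161, 81, 41, 56  ⇒  2A = 339, A = 169.5.
Then Σ (x_i + x_{i+1})·c_i = -2484, so x̄ = -2484 / (6·169.5) = -276/113.

-276/113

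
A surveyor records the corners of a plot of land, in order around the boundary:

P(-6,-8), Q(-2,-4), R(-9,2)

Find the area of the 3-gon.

Apply the shoelace (surveyor's) formula: 2A = Σ (x_i·y_{i+1} − x_{i+1}·y_i), indices taken mod 3.
Σ = (8) + (-40) + (84) = 52
Area = |Σ|/2 = 26.

26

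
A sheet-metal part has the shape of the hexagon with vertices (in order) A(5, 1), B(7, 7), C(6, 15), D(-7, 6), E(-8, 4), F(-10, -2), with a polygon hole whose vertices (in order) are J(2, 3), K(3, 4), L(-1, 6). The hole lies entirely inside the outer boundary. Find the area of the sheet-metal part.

151

Outer boundary:
Apply the shoelace (surveyor's) formula: 2A = Σ (x_i·y_{i+1} − x_{i+1}·y_i), indices taken mod 6.
Σ = (28) + (63) + (141) + (20) + (56) + (0) = 308
Area = |Σ|/2 = 154.
Hole:
Cross-terms: -1, 22, -15  ⇒  Σ = 6
Area = |Σ|/2 = 3.
Net area = 154 − 3 = 151.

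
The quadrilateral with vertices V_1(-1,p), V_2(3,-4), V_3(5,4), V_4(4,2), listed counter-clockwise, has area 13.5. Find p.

The doubled signed area Σ (x_i y_{i+1} − x_{i+1} y_i) is linear in p.
With p=0 it equals 32; the coefficient of p is 1 (from the two edges through V_1).
So 1·p + 32 = 2·13.5 = 27 ⇒ p = -5.

-5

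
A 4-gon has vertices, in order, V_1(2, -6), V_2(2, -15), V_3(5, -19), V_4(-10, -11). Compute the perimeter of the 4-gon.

|V_1V_2| = √((0)² + (-9)²) = √81 = 9
|V_2V_3| = √((3)² + (-4)²) = √25 = 5
|V_3V_4| = √((-15)² + (8)²) = √289 = 17
|V_4V_1| = √((12)² + (5)²) = √169 = 13
Perimeter = 9 + 5 + 17 + 13 = 44.

44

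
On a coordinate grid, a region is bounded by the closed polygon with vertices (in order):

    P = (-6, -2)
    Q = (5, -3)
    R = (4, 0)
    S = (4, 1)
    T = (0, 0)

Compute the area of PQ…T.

22

Apply the surveyor's formula: 2A = Σ (x_i·y_{i+1} − x_{i+1}·y_i), indices taken mod 5.
Σ = (28) + (12) + (4) + (0) + (0) = 44
Area = |Σ|/2 = 22.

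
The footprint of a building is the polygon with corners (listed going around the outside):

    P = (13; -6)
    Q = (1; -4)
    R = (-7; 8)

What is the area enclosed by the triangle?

P→Q: (13)(-4) − (1)(-6) = -46
Q→R: (1)(8) − (-7)(-4) = -20
R→P: (-7)(-6) − (13)(8) = -62
Σ = -128
Area = |Σ|/2 = 64.

64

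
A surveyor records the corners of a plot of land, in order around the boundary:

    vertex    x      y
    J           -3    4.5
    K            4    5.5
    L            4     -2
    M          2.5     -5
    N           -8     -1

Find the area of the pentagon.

Σ = (-34.5) + (-30) + (-15) + (-42.5) + (-39) = -161
Area = |Σ|/2 = 80.5.

80.5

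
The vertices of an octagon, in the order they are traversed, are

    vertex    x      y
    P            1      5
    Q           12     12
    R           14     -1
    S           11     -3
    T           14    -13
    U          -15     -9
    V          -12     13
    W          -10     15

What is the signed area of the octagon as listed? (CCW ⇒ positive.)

-549.5

Σ = (-48) + (-180) + (-31) + (-101) + (-321) + (-303) + (-50) + (-65) = -1099
Signed area = Σ/2 = -549.5 (negative ⇒ clockwise traversal).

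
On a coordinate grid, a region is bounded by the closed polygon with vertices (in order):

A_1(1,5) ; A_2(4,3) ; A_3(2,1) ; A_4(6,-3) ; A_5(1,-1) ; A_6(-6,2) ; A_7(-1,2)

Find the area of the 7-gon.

Apply Gauss's area formula: 2A = Σ (x_i·y_{i+1} − x_{i+1}·y_i), indices taken mod 7.
Σ = (-17) + (-2) + (-12) + (-3) + (-4) + (-10) + (-7) = -55
Area = |Σ|/2 = 27.5.

27.5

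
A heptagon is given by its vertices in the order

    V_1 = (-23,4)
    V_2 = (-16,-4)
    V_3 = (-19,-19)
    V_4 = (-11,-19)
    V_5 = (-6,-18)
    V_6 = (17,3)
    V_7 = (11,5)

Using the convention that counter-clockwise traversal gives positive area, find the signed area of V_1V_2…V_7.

559.5

Apply the shoelace formula: 2A = Σ (x_i·y_{i+1} − x_{i+1}·y_i), indices taken mod 7.
Σ = (156) + (228) + (152) + (84) + (288) + (52) + (159) = 1119
Signed area = Σ/2 = 559.5 (positive ⇒ counter-clockwise traversal).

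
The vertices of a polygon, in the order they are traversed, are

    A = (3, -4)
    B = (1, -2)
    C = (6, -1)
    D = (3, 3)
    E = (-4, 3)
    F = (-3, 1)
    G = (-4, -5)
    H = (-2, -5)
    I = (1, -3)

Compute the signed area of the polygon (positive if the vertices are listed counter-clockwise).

50.5

Apply Gauss's area formula: 2A = Σ (x_i·y_{i+1} − x_{i+1}·y_i), indices taken mod 9.
Σ = (-2) + (11) + (21) + (21) + (5) + (19) + (10) + (11) + (5) = 101
Signed area = Σ/2 = 50.5 (positive ⇒ counter-clockwise traversal).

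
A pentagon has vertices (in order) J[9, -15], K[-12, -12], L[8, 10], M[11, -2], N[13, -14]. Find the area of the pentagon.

Σ = (-288) + (-24) + (-126) + (-128) + (-69) = -635
Area = |Σ|/2 = 317.5.

317.5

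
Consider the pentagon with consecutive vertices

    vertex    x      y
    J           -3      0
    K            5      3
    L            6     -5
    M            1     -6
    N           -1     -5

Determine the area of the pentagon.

54.5

J→K: (-3)(3) − (5)(0) = -9
K→L: (5)(-5) − (6)(3) = -43
L→M: (6)(-6) − (1)(-5) = -31
M→N: (1)(-5) − (-1)(-6) = -11
N→J: (-1)(0) − (-3)(-5) = -15
Σ = -109
Area = |Σ|/2 = 54.5.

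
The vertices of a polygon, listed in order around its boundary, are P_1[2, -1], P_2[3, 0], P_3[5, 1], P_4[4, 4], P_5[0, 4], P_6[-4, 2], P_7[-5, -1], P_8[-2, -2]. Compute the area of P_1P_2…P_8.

P_1→P_2: (2)(0) − (3)(-1) = 3
P_2→P_3: (3)(1) − (5)(0) = 3
P_3→P_4: (5)(4) − (4)(1) = 16
P_4→P_5: (4)(4) − (0)(4) = 16
P_5→P_6: (0)(2) − (-4)(4) = 16
P_6→P_7: (-4)(-1) − (-5)(2) = 14
P_7→P_8: (-5)(-2) − (-2)(-1) = 8
P_8→P_1: (-2)(-1) − (2)(-2) = 6
Σ = 82
Area = |Σ|/2 = 41.

41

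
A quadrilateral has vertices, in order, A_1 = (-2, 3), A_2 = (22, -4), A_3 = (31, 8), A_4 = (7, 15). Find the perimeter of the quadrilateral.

80

|A_1A_2| = √((24)² + (-7)²) = √625 = 25
|A_2A_3| = √((9)² + (12)²) = √225 = 15
|A_3A_4| = √((-24)² + (7)²) = √625 = 25
|A_4A_1| = √((-9)² + (-12)²) = √225 = 15
Perimeter = 25 + 15 + 25 + 15 = 80.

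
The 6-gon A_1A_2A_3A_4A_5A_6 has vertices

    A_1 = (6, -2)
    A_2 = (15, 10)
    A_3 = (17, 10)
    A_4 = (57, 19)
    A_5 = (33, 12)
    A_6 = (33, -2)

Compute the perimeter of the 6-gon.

124

|A_1A_2| = √((9)² + (12)²) = √225 = 15
|A_2A_3| = √((2)² + (0)²) = √4 = 2
|A_3A_4| = √((40)² + (9)²) = √1681 = 41
|A_4A_5| = √((-24)² + (-7)²) = √625 = 25
|A_5A_6| = √((0)² + (-14)²) = √196 = 14
|A_6A_1| = √((-27)² + (0)²) = √729 = 27
Perimeter = 15 + 2 + 41 + 25 + 14 + 27 = 124.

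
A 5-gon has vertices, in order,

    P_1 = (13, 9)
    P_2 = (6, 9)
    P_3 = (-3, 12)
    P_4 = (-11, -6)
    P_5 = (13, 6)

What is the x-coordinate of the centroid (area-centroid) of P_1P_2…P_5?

Apply the shoelace formula. First the cross-terms c_i = x_i·y_{i+1} − x_{i+1}·y_i:
  63, 99, 150, 12, 39  ⇒  2A = 363, A = 181.5.
Then Σ (x_i + x_{i+1})·c_i = 432, so x̄ = 432 / (6·181.5) = 48/121.

48/121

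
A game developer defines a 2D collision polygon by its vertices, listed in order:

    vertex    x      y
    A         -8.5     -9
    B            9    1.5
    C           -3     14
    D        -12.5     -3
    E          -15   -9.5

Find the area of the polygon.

255.375

Apply Gauss's area formula: 2A = Σ (x_i·y_{i+1} − x_{i+1}·y_i), indices taken mod 5.
Σ = (68.25) + (130.5) + (184) + (73.75) + (54.25) = 510.75
Area = |Σ|/2 = 255.375.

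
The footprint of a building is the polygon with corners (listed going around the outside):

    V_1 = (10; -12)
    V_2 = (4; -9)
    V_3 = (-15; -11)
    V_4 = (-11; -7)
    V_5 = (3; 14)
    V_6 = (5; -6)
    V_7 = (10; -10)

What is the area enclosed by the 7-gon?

Apply the surveyor's formula: 2A = Σ (x_i·y_{i+1} − x_{i+1}·y_i), indices taken mod 7.
V_1→V_2: (10)(-9) − (4)(-12) = -42
V_2→V_3: (4)(-11) − (-15)(-9) = -179
V_3→V_4: (-15)(-7) − (-11)(-11) = -16
V_4→V_5: (-11)(14) − (3)(-7) = -133
V_5→V_6: (3)(-6) − (5)(14) = -88
V_6→V_7: (5)(-10) − (10)(-6) = 10
V_7→V_1: (10)(-12) − (10)(-10) = -20
Σ = -468
Area = |Σ|/2 = 234.

234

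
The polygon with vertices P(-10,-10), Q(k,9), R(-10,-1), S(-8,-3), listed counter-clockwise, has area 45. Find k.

2

Write out the shoelace sum; only the two edges meeting at Q involve k:
2·Area = [((-10)·9 − k·(-10)) + (k·(-1) − (-10)·9)] + 72
       = 9·k + 72 = 90
⇒ k = 2.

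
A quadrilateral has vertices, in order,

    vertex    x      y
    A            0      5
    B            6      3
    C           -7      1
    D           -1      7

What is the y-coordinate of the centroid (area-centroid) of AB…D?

24/7

Apply Gauss's area formula. First the cross-terms c_i = x_i·y_{i+1} − x_{i+1}·y_i:
  -30, 27, -48, -5  ⇒  2A = -56, A = -28.
Then Σ (y_i + y_{i+1})·c_i = -576, so ȳ = -576 / (6·(-28)) = 24/7.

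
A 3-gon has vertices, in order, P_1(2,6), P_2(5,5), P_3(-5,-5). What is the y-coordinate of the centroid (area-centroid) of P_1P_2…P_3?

2

Apply Gauss's area formula. First the cross-terms c_i = x_i·y_{i+1} − x_{i+1}·y_i:
  -20, 0, -20  ⇒  2A = -40, A = -20.
Then Σ (y_i + y_{i+1})·c_i = -240, so ȳ = -240 / (6·(-20)) = 2.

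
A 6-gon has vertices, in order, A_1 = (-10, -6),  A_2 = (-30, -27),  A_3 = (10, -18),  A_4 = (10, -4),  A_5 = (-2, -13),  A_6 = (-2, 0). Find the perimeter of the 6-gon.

122

|A_1A_2| = √((-20)² + (-21)²) = √841 = 29
|A_2A_3| = √((40)² + (9)²) = √1681 = 41
|A_3A_4| = √((0)² + (14)²) = √196 = 14
|A_4A_5| = √((-12)² + (-9)²) = √225 = 15
|A_5A_6| = √((0)² + (13)²) = √169 = 13
|A_6A_1| = √((-8)² + (-6)²) = √100 = 10
Perimeter = 29 + 41 + 14 + 15 + 13 + 10 = 122.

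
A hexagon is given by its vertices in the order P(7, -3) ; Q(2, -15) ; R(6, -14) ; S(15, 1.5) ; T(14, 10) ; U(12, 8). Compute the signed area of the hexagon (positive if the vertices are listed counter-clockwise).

105.5

Apply the surveyor's formula: 2A = Σ (x_i·y_{i+1} − x_{i+1}·y_i), indices taken mod 6.
Σ = (-99) + (62) + (219) + (129) + (-8) + (-92) = 211
Signed area = Σ/2 = 105.5 (positive ⇒ counter-clockwise traversal).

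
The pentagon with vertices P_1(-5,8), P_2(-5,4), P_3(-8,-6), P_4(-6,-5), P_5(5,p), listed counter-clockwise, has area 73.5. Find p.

The doubled signed area Σ (x_i y_{i+1} − x_{i+1} y_i) is linear in p.
With p=0 it equals 151; the coefficient of p is -1 (from the two edges through P_5).
So -1·p + 151 = 2·73.5 = 147 ⇒ p = 4.

4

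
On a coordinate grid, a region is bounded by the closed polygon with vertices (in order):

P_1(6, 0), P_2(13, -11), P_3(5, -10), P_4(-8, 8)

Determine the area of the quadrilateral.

Apply the surveyor's formula: 2A = Σ (x_i·y_{i+1} − x_{i+1}·y_i), indices taken mod 4.
P_1→P_2: (6)(-11) − (13)(0) = -66
P_2→P_3: (13)(-10) − (5)(-11) = -75
P_3→P_4: (5)(8) − (-8)(-10) = -40
P_4→P_1: (-8)(0) − (6)(8) = -48
Σ = -229
Area = |Σ|/2 = 114.5.

114.5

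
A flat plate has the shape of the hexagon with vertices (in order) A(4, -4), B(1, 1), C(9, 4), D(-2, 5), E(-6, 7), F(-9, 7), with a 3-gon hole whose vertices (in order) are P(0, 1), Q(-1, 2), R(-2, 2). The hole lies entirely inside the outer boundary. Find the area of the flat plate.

50

Outer boundary:
Apply the shoelace (surveyor's) formula: 2A = Σ (x_i·y_{i+1} − x_{i+1}·y_i), indices taken mod 6.
Σ = (8) + (-5) + (53) + (16) + (21) + (8) = 101
Area = |Σ|/2 = 50.5.
Hole:
Apply Gauss's area formula: 2A = Σ (x_i·y_{i+1} − x_{i+1}·y_i), indices taken mod 3.
Cross-terms: 1, 2, -2  ⇒  Σ = 1
Area = |Σ|/2 = 0.5.
Net area = 50.5 − 0.5 = 50.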